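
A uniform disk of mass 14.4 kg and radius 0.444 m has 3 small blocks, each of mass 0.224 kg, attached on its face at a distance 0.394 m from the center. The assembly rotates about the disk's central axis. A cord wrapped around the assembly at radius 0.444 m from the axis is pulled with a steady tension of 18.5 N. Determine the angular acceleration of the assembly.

α ≈ 5.39 rad/s²

I_disk = ½MR² = ½(14.4)(0.444)² = 1.419 kg·m².
I_blocks = 3·m·r² = 3(0.224)(0.394)² = 0.1043 kg·m².
Total I = 1.524 kg·m².
τ = F r = (18.5)(0.444) = 8.214 N·m.
α = τ/I = 8.214/1.524 = 5.391 rad/s².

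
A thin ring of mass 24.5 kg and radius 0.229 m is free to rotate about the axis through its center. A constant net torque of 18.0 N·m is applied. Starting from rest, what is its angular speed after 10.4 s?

ω ≈ 146 rad/s

I = MR² = (24.5)(0.229)² = 1.285 kg·m².
α = τ/I = 18.0/1.285 = 14.01 rad/s².
ω = ω₀ + αt = 0 + (14.01)(10.4) = 145.7 rad/s.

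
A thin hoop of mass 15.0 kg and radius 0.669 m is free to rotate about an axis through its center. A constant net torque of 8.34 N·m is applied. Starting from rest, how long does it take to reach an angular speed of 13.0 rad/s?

I = MR² = (15.0)(0.669)² = 6.713 kg·m².
α = τ/I = 8.34/6.713 = 1.242 rad/s².
ω = αt ⇒ t = ω/α = 13.0/1.242 = 10.46 s.

t ≈ 10.5 s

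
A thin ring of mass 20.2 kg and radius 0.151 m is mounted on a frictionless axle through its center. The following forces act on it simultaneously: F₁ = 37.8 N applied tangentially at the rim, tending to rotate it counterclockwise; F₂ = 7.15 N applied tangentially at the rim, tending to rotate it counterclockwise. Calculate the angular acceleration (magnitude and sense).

α ≈ 14.7 rad/s², counterclockwise

I = MR² = (20.2)(0.151)² = 0.4606 kg·m².
Taking counterclockwise as positive: τ₁ = +(37.8)(0.151) = +5.708 N·m; τ₂ = +(7.15)(0.151) = +1.080 N·m.
Net torque τ = 6.787 N·m.
α = τ/I = 6.787/0.4606 = 14.74 rad/s².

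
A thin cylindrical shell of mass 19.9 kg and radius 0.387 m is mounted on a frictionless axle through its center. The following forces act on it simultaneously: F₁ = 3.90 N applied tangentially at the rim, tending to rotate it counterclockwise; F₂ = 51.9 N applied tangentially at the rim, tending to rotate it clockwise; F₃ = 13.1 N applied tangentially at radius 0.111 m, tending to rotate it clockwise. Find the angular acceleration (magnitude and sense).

I = MR² = (19.9)(0.387)² = 2.980 kg·m².
Taking counterclockwise as positive: τ₁ = +(3.90)(0.387) = +1.509 N·m; τ₂ = −(51.9)(0.387) = −20.09 N·m; τ₃ = −(13.1)(0.111) = −1.454 N·m.
Net torque τ = -20.03 N·m.
α = τ/I = -20.03/2.980 = -6.721 rad/s².

α ≈ 6.72 rad/s², clockwise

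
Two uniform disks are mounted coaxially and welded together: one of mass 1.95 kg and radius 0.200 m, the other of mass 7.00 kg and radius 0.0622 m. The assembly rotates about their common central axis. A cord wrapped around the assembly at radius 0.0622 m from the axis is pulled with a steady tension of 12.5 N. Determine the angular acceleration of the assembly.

I = ½M₁R₁² + ½M₂R₂² = ½(1.95)(0.200)² + ½(7.00)(0.0622)² = 0.05254 kg·m².
τ = F r = (12.5)(0.0622) = 0.7775 N·m.
α = τ/I = 0.7775/0.05254 = 14.80 rad/s².

α ≈ 14.8 rad/s²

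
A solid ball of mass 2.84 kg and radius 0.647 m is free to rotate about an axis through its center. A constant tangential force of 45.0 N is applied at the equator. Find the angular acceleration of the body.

I = (2/5)MR² = (2/5)(2.84)(0.647)² = 0.4755 kg·m².
τ = F R = (45.0)(0.647) = 29.12 N·m.
Newton's second law for rotation, τ = Iα, gives α = τ/I = 29.12/0.4755 = 61.23 rad/s².

α ≈ 61.2 rad/s²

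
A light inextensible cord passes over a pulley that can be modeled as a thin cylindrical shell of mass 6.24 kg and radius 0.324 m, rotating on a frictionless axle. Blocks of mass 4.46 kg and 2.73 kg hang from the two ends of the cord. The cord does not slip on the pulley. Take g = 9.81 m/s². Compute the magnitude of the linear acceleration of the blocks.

I = MR² = (6.24)(0.324)² = 0.6551 kg·m².
Heavier block: m₁g − T₁ = m₁a. Lighter block: T₂ − m₂g = m₂a.
Pulley: (T₁ − T₂)R = Iα = I(a/R), so T₁ − T₂ = (I/R²)a = 1·M_p a = 6.240·a.
Adding the three: (m₁ − m₂)g = (m₁ + m₂ + 6.240)a, so a = (4.46 − 2.73)(9.81)/(4.46 + 2.73 + 6.240) = 1.264 m/s².

a ≈ 1.26 m/s²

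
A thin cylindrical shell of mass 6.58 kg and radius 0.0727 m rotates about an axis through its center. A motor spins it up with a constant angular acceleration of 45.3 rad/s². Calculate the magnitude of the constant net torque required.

τ ≈ 1.58 N·m

I = MR² = (6.58)(0.0727)² = 0.03478 kg·m².
τ = Iα = (0.03478)(45.30) = 1.575 N·m.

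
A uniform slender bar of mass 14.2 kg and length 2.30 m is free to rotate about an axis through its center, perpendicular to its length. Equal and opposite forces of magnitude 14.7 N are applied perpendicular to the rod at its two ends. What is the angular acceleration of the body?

α ≈ 5.40 rad/s²

I = (1/12)ML² = (1/12)(14.2)(2.30)² = 6.260 kg·m².
The couple gives τ = F·(L/2) + F·(L/2) = F L = (14.7)(2.30) = 33.81 N·m.
From τ = Iα: α = 33.81/6.260 = 5.401 rad/s².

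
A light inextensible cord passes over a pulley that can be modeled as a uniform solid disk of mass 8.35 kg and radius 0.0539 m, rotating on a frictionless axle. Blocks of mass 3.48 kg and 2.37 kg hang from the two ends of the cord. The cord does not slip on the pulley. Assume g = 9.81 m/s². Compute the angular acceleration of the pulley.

I = ½MR² = (1/2)(8.35)(0.0539)² = 0.01213 kg·m².
Heavier block: m₁g − T₁ = m₁a. Lighter block: T₂ − m₂g = m₂a.
Pulley: (T₁ − T₂)R = Iα = I(a/R), so T₁ − T₂ = (I/R²)a = (1/2)M_p a = 4.175·a.
Adding the three: (m₁ − m₂)g = (m₁ + m₂ + 4.175)a, so a = (3.48 − 2.37)(9.81)/(3.48 + 2.37 + 4.175) = 1.086 m/s².
α = a/R = 1.086/0.0539 = 20.15 rad/s².

α ≈ 20.2 rad/s²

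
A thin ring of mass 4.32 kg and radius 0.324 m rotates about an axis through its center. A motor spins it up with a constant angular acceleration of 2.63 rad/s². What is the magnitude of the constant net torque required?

I = MR² = (4.32)(0.324)² = 0.4535 kg·m².
τ = Iα = (0.4535)(2.630) = 1.193 N·m.

τ ≈ 1.19 N·m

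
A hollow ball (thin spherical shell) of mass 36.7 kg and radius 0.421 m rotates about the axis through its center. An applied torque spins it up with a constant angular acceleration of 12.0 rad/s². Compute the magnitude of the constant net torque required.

I = (2/3)MR² = (2/3)(36.7)(0.421)² = 4.336 kg·m².
τ = Iα = (4.336)(12.00) = 52.04 N·m.

τ ≈ 52.0 N·m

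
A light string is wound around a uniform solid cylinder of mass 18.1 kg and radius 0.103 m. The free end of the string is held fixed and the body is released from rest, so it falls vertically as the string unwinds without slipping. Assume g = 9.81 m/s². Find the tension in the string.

T ≈ 59.2 N

Translation: Mg − T = Ma. Rotation about the center: TR = Iα with I = ½MR².
With a = αR: T = (I/R²)a = (1/2)M a, so Mg = (1 + 0.5000)Ma.
a = g/(1 + 0.5000) = 9.81/1.500 = 6.540 m/s².
T = 0.5000·M·a = (0.5000)(18.1)(6.540) = 59.19 N.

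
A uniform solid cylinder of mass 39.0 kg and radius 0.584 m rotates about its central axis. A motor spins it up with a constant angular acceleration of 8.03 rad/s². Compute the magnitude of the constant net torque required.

τ ≈ 53.4 N·m

I = ½MR² = (1/2)(39.0)(0.584)² = 6.651 kg·m².
τ = Iα = (6.651)(8.030) = 53.40 N·m.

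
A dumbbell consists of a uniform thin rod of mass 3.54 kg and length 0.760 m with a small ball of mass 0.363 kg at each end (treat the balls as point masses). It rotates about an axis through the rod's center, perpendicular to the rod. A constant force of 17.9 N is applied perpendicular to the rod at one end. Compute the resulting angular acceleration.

α ≈ 24.7 rad/s²

I_rod = (1/12)ML² = (1/12)(3.54)(0.760)² = 0.1704 kg·m².
I_balls = 2·m·(L/2)² = 2(0.363)(0.3800)² = 0.1048 kg·m².
Total I = 0.2752 kg·m².
τ = F·(L/2) = (17.9)(0.380) = 6.802 N·m.
α = τ/I = 6.802/0.2752 = 24.71 rad/s².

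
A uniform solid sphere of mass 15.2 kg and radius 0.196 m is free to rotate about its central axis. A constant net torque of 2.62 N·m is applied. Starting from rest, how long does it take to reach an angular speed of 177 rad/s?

I = (2/5)MR² = (2/5)(15.2)(0.196)² = 0.2336 kg·m².
α = τ/I = 2.62/0.2336 = 11.22 rad/s².
ω = αt ⇒ t = ω/α = 177/11.22 = 15.78 s.

t ≈ 15.8 s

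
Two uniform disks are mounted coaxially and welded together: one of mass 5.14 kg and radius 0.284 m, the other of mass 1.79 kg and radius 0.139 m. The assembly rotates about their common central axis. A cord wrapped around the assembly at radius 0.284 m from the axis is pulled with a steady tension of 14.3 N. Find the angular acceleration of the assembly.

α ≈ 18.1 rad/s²

I = ½M₁R₁² + ½M₂R₂² = ½(5.14)(0.284)² + ½(1.79)(0.139)² = 0.2246 kg·m².
τ = F r = (14.3)(0.284) = 4.061 N·m.
α = τ/I = 4.061/0.2246 = 18.08 rad/s².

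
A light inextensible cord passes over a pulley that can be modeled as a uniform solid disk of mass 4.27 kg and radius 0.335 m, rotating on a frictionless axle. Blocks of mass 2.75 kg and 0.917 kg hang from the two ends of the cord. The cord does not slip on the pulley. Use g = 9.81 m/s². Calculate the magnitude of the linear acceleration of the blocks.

a ≈ 3.10 m/s²

I = ½MR² = (1/2)(4.27)(0.335)² = 0.2396 kg·m².
Heavier block: m₁g − T₁ = m₁a. Lighter block: T₂ − m₂g = m₂a.
Pulley: (T₁ − T₂)R = Iα = I(a/R), so T₁ − T₂ = (I/R²)a = (1/2)M_p a = 2.135·a.
Adding the three: (m₁ − m₂)g = (m₁ + m₂ + 2.135)a, so a = (2.75 − 0.917)(9.81)/(2.75 + 0.917 + 2.135) = 3.099 m/s².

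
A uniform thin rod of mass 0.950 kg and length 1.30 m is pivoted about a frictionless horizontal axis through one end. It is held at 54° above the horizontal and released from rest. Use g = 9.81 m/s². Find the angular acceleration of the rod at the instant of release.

About the pivot, I = (1/3)ML² = (1/3)(0.950)(1.30)² = 0.5352 kg·m².
The weight acts at the center, a distance L/2 = 0.6500 m from the pivot; τ = Mg(L/2) cos 54° = 3.561 N·m.
α = τ/I = 3.561/0.5352 = 6.653 rad/s².
(Equivalently α = (3g/(2L)) cos 54° = 6.653 rad/s².)

α ≈ 6.65 rad/s²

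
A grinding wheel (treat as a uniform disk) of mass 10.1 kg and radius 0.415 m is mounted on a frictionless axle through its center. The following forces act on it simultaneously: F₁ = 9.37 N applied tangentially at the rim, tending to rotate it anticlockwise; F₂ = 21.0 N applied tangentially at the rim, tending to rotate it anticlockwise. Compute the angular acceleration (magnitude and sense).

α ≈ 14.5 rad/s², anticlockwise

I = ½MR² = (1/2)(10.1)(0.415)² = 0.8697 kg·m².
Taking anticlockwise as positive: τ₁ = +(9.37)(0.415) = +3.889 N·m; τ₂ = +(21.0)(0.415) = +8.715 N·m.
Net torque τ = 12.60 N·m.
α = τ/I = 12.60/0.8697 = 14.49 rad/s².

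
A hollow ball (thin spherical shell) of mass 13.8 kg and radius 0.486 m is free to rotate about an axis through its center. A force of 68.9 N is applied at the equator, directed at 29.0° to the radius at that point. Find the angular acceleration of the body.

I = (2/3)MR² = (2/3)(13.8)(0.486)² = 2.173 kg·m².
Only the tangential component produces torque: τ = F R sinθ = (68.9)(0.486) sin 29.0° = 16.23 N·m.
Newton's second law for rotation, τ = Iα, gives α = τ/I = 16.23/2.173 = 7.471 rad/s².

α ≈ 7.47 rad/s²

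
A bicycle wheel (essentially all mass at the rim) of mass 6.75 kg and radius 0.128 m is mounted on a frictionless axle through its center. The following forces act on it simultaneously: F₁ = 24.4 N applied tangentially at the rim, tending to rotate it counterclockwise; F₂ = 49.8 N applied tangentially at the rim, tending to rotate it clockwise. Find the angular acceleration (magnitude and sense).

α ≈ 29.4 rad/s², clockwise

I = MR² = (6.75)(0.128)² = 0.1106 kg·m².
Taking counterclockwise as positive: τ₁ = +(24.4)(0.128) = +3.123 N·m; τ₂ = −(49.8)(0.128) = −6.374 N·m.
Net torque τ = -3.251 N·m.
α = τ/I = -3.251/0.1106 = -29.40 rad/s².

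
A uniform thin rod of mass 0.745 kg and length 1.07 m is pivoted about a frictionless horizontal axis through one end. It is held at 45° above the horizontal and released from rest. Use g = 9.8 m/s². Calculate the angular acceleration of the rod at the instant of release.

About the pivot, I = (1/3)ML² = (1/3)(0.745)(1.07)² = 0.2843 kg·m².
The weight acts at the center, a distance L/2 = 0.5350 m from the pivot; τ = Mg(L/2) cos 45° = 2.762 N·m.
α = τ/I = 2.762/0.2843 = 9.714 rad/s².
(Equivalently α = (3g/(2L)) cos 45° = 9.714 rad/s².)

α ≈ 9.71 rad/s²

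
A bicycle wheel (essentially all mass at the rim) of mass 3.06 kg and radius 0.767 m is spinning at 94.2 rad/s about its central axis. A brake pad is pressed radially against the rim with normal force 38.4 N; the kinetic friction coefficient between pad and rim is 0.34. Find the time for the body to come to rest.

I = MR² = (3.06)(0.767)² = 1.800 kg·m².
Friction force f = μN = (0.34)(38.4) = 13.06 N at the rim; torque magnitude τ = fR = 10.01 N·m, opposing ω.
|α| = τ/I = 10.01/1.800 = 5.563 rad/s² (deceleration).
0 = ω₀ − |α|t ⇒ t = ω₀/|α| = 94.2/5.563 = 16.93 s.

t ≈ 16.9 s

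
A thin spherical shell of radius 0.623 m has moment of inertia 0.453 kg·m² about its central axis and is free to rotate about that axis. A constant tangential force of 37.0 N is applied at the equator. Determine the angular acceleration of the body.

τ = F R = (37.0)(0.623) = 23.05 N·m.
From τ = Iα: α = 23.05/0.4530 = 50.89 rad/s².

α ≈ 50.9 rad/s²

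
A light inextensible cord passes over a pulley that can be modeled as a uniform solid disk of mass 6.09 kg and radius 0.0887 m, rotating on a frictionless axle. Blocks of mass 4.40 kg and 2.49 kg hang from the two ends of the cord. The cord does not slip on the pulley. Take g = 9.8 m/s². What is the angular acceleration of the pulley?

I = ½MR² = (1/2)(6.09)(0.0887)² = 0.02396 kg·m².
Heavier block: m₁g − T₁ = m₁a. Lighter block: T₂ − m₂g = m₂a.
Pulley: (T₁ − T₂)R = Iα = I(a/R), so T₁ − T₂ = (I/R²)a = (1/2)M_p a = 3.045·a.
Adding the three: (m₁ − m₂)g = (m₁ + m₂ + 3.045)a, so a = (4.40 − 2.49)(9.8)/(4.40 + 2.49 + 3.045) = 1.884 m/s².
α = a/R = 1.884/0.0887 = 21.24 rad/s².

α ≈ 21.2 rad/s²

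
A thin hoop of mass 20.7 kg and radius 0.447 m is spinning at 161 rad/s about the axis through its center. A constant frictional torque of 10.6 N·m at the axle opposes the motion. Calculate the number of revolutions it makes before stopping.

I = MR² = (20.7)(0.447)² = 4.136 kg·m².
The net torque has magnitude 10.6 N·m, opposing ω.
|α| = τ/I = 10.60/4.136 = 2.563 rad/s² (deceleration).
ω² = ω₀² − 2|α|θ with ω = 0 ⇒ θ = ω₀²/(2|α|) = 5057 rad = 804.9 rev.

≈ 805 revolutions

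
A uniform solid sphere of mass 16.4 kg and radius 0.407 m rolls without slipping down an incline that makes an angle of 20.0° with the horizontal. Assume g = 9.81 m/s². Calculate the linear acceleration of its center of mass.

Translation along the incline: Mg sinθ − f = Ma.
Rotation about the center: fR = Iα with I = (2/5)MR². No-slip gives a = αR, so f = (I/R²)a = (2/5)M a.
Substituting: Mg sinθ = (1 + 0.4000)Ma, so a = g sinθ/(1 + 0.4000) = (9.81) sin 20.0° / 1.400 = 2.397 m/s².

a ≈ 2.40 m/s²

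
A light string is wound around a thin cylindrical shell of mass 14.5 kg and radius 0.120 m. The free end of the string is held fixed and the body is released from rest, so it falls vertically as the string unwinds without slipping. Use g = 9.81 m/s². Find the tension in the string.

T ≈ 71.1 N

Translation: Mg − T = Ma. Rotation about the center: TR = Iα with I = MR².
With a = αR: T = (I/R²)a = M a, so Mg = (1 + 1.000)Ma.
a = g/(1 + 1.000) = 9.81/2.000 = 4.905 m/s².
T = 1.000·M·a = (1.000)(14.5)(4.905) = 71.12 N.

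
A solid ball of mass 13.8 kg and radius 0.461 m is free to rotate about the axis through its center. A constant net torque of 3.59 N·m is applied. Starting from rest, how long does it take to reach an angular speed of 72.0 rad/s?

t ≈ 23.5 s

I = (2/5)MR² = (2/5)(13.8)(0.461)² = 1.173 kg·m².
α = τ/I = 3.59/1.173 = 3.060 rad/s².
ω = αt ⇒ t = ω/α = 72.0/3.060 = 23.53 s.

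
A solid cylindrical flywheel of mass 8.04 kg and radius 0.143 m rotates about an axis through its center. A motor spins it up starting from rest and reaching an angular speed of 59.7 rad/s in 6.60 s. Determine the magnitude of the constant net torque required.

I = ½MR² = (1/2)(8.04)(0.143)² = 0.08220 kg·m².
α = Δω/Δt = (59.7 − 0)/6.60 = 9.045 rad/s².
τ = Iα = (0.08220)(9.045) = 0.7436 N·m.

τ ≈ 0.744 N·m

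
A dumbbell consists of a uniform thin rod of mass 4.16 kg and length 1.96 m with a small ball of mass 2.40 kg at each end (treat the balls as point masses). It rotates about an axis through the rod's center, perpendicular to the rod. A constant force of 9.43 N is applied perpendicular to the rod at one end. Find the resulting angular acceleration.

α ≈ 1.56 rad/s²

I_rod = (1/12)ML² = (1/12)(4.16)(1.96)² = 1.332 kg·m².
I_balls = 2·m·(L/2)² = 2(2.40)(0.9800)² = 4.610 kg·m².
Total I = 5.942 kg·m².
τ = F·(L/2) = (9.43)(0.980) = 9.241 N·m.
α = τ/I = 9.241/5.942 = 1.555 rad/s².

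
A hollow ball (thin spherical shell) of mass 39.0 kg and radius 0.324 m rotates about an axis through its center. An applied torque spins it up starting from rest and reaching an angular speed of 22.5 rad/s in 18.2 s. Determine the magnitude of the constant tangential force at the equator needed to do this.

I = (2/3)MR² = (2/3)(39.0)(0.324)² = 2.729 kg·m².
α = Δω/Δt = (22.5 − 0)/18.2 = 1.236 rad/s².
The required torque is τ = Iα = (2.729)(1.236) = 3.374 N·m.
A tangential force at the equator gives τ = FR, so F = τ/R = 3.374/0.324 = 10.41 N.

F ≈ 10.4 N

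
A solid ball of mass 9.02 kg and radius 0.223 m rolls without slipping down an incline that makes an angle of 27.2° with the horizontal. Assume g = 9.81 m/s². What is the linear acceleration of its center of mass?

Translation along the incline: Mg sinθ − f = Ma.
Rotation about the center: fR = Iα with I = (2/5)MR². No-slip gives a = αR, so f = (I/R²)a = (2/5)M a.
Substituting: Mg sinθ = (1 + 0.4000)Ma, so a = g sinθ/(1 + 0.4000) = (9.81) sin 27.2° / 1.400 = 3.203 m/s².

a ≈ 3.20 m/s²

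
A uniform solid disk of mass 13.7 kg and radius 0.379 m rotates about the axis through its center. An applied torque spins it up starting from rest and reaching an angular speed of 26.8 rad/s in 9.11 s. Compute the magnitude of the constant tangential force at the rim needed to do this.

I = ½MR² = (1/2)(13.7)(0.379)² = 0.9839 kg·m².
α = Δω/Δt = (26.8 − 0)/9.11 = 2.942 rad/s².
The required torque is τ = Iα = (0.9839)(2.942) = 2.895 N·m.
A tangential force at the rim gives τ = FR, so F = τ/R = 2.895/0.379 = 7.637 N.

F ≈ 7.64 N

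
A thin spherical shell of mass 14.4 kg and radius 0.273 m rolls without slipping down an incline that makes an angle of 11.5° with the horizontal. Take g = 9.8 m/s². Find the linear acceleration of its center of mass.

Translation along the incline: Mg sinθ − f = Ma.
Rotation about the center: fR = Iα with I = (2/3)MR². No-slip gives a = αR, so f = (I/R²)a = (2/3)M a.
Substituting: Mg sinθ = (1 + 0.6667)Ma, so a = g sinθ/(1 + 0.6667) = (9.8) sin 11.5° / 1.667 = 1.172 m/s².

a ≈ 1.17 m/s²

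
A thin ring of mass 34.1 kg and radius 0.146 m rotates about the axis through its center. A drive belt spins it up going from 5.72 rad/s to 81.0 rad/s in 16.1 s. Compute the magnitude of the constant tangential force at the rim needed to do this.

F ≈ 23.3 N

I = MR² = (34.1)(0.146)² = 0.7269 kg·m².
α = Δω/Δt = (81.0 − 5.72)/16.1 = 4.676 rad/s².
The required torque is τ = Iα = (0.7269)(4.676) = 3.399 N·m.
A tangential force at the rim gives τ = FR, so F = τ/R = 3.399/0.146 = 23.28 N.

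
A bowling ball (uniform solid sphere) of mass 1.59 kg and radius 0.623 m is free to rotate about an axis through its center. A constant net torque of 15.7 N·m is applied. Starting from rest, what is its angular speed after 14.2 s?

I = (2/5)MR² = (2/5)(1.59)(0.623)² = 0.2469 kg·m².
α = τ/I = 15.7/0.2469 = 63.60 rad/s².
ω = ω₀ + αt = 0 + (63.60)(14.2) = 903.1 rad/s.

ω ≈ 903 rad/s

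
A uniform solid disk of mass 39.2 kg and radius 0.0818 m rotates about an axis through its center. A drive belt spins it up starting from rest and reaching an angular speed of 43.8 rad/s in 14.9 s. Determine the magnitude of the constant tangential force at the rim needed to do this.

I = ½MR² = (1/2)(39.2)(0.0818)² = 0.1311 kg·m².
α = Δω/Δt = (43.8 − 0)/14.9 = 2.940 rad/s².
The required torque is τ = Iα = (0.1311)(2.940) = 0.3855 N·m.
A tangential force at the rim gives τ = FR, so F = τ/R = 0.3855/0.0818 = 4.713 N.

F ≈ 4.71 N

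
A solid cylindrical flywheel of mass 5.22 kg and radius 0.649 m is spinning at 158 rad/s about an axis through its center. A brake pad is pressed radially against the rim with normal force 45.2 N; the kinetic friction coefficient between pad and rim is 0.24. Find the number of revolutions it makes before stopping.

I = ½MR² = (1/2)(5.22)(0.649)² = 1.099 kg·m².
Friction force f = μN = (0.24)(45.2) = 10.85 N at the rim; torque magnitude τ = fR = 7.040 N·m, opposing ω.
|α| = τ/I = 7.040/1.099 = 6.404 rad/s² (deceleration).
ω² = ω₀² − 2|α|θ with ω = 0 ⇒ θ = ω₀²/(2|α|) = 1949 rad = 310.2 rev.

≈ 310 revolutions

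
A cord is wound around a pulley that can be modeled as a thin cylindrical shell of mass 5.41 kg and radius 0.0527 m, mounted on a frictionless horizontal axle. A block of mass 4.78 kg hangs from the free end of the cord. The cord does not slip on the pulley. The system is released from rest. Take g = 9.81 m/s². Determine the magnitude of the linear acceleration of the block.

I = MR² = (5.41)(0.0527)² = 0.01503 kg·m².
Block: mg − T = ma. Pulley: TR = Iα. No-slip: a = αR, so T = (I/R²)a = 5.410·a.
Then mg = (m + 5.410)a, so a = (4.78)(9.81)/(4.78 + 5.410) = 4.602 m/s².

a ≈ 4.60 m/s²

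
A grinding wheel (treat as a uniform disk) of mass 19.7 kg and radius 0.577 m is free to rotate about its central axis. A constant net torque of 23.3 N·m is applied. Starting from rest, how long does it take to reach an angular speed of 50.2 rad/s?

t ≈ 7.07 s

I = ½MR² = (1/2)(19.7)(0.577)² = 3.279 kg·m².
α = τ/I = 23.3/3.279 = 7.105 rad/s².
ω = αt ⇒ t = ω/α = 50.2/7.105 = 7.065 s.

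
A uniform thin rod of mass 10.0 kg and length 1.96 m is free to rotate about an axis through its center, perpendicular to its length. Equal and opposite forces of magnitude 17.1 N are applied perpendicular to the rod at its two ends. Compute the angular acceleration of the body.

I = (1/12)ML² = (1/12)(10.0)(1.96)² = 3.201 kg·m².
The couple gives τ = F·(L/2) + F·(L/2) = F L = (17.1)(1.96) = 33.52 N·m.
From τ = Iα: α = 33.52/3.201 = 10.47 rad/s².

α ≈ 10.5 rad/s²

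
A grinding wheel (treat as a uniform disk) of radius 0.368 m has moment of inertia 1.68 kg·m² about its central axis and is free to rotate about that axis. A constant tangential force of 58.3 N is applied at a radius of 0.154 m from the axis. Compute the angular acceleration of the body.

α ≈ 5.34 rad/s²

τ = F·r = (58.3)(0.154) = 8.978 N·m.
Newton's second law for rotation, τ = Iα, gives α = τ/I = 8.978/1.680 = 5.344 rad/s².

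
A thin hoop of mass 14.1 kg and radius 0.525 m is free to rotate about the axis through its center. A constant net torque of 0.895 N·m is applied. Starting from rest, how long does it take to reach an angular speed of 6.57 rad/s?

I = MR² = (14.1)(0.525)² = 3.886 kg·m².
α = τ/I = 0.895/3.886 = 0.2303 rad/s².
ω = αt ⇒ t = ω/α = 6.57/0.2303 = 28.53 s.

t ≈ 28.5 s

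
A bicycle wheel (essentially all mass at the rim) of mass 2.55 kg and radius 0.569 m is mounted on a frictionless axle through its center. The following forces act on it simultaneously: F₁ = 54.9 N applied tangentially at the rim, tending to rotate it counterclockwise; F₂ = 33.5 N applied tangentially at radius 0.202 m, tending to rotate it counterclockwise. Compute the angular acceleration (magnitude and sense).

α ≈ 46.0 rad/s², counterclockwise

I = MR² = (2.55)(0.569)² = 0.8256 kg·m².
Taking counterclockwise as positive: τ₁ = +(54.9)(0.569) = +31.24 N·m; τ₂ = +(33.5)(0.202) = +6.767 N·m.
Net torque τ = 38.01 N·m.
α = τ/I = 38.01/0.8256 = 46.03 rad/s².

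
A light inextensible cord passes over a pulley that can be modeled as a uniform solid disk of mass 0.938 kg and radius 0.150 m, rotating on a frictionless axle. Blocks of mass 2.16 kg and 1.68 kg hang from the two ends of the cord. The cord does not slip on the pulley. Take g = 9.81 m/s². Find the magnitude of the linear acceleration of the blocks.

I = ½MR² = (1/2)(0.938)(0.150)² = 0.01055 kg·m².
Heavier block: m₁g − T₁ = m₁a. Lighter block: T₂ − m₂g = m₂a.
Pulley: (T₁ − T₂)R = Iα = I(a/R), so T₁ − T₂ = (I/R²)a = (1/2)M_p a = 0.4690·a.
Adding the three: (m₁ − m₂)g = (m₁ + m₂ + 0.4690)a, so a = (2.16 − 1.68)(9.81)/(2.16 + 1.68 + 0.4690) = 1.093 m/s².

a ≈ 1.09 m/s²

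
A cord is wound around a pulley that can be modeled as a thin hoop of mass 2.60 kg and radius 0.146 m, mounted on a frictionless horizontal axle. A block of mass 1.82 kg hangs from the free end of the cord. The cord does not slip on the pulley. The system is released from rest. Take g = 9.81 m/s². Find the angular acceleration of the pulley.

α ≈ 27.7 rad/s²

I = MR² = (2.60)(0.146)² = 0.05542 kg·m².
Block: mg − T = ma. Pulley: TR = Iα. No-slip: a = αR, so T = (I/R²)a = 2.600·a.
Then mg = (m + 2.600)a, so a = (1.82)(9.81)/(1.82 + 2.600) = 4.039 m/s².
α = a/R = 4.039/0.146 = 27.67 rad/s².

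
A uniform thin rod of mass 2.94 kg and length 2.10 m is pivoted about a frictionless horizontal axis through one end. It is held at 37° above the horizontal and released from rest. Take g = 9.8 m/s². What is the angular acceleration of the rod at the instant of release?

About the pivot, I = (1/3)ML² = (1/3)(2.94)(2.10)² = 4.322 kg·m².
The weight acts at the center, a distance L/2 = 1.050 m from the pivot; τ = Mg(L/2) cos 37° = 24.16 N·m.
α = τ/I = 24.16/4.322 = 5.590 rad/s².

α ≈ 5.59 rad/s²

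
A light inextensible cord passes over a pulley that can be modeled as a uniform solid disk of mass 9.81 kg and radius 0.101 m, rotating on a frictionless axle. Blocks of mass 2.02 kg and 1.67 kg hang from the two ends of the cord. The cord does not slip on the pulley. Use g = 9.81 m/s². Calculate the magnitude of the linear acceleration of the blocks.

I = ½MR² = (1/2)(9.81)(0.101)² = 0.05004 kg·m².
Heavier block: m₁g − T₁ = m₁a. Lighter block: T₂ − m₂g = m₂a.
Pulley: (T₁ − T₂)R = Iα = I(a/R), so T₁ − T₂ = (I/R²)a = (1/2)M_p a = 4.905·a.
Adding the three: (m₁ − m₂)g = (m₁ + m₂ + 4.905)a, so a = (2.02 − 1.67)(9.81)/(2.02 + 1.67 + 4.905) = 0.3995 m/s².

a ≈ 0.399 m/s²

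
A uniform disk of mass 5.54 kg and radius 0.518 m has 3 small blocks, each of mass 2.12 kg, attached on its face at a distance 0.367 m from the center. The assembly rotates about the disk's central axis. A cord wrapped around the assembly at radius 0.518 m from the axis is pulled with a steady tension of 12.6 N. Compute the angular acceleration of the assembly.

α ≈ 4.08 rad/s²

I_disk = ½MR² = ½(5.54)(0.518)² = 0.7433 kg·m².
I_blocks = 3·m·r² = 3(2.12)(0.367)² = 0.8566 kg·m².
Total I = 1.600 kg·m².
τ = F r = (12.6)(0.518) = 6.527 N·m.
α = τ/I = 6.527/1.600 = 4.080 rad/s².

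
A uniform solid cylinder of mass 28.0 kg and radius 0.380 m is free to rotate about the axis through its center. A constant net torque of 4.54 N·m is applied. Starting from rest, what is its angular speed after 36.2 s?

I = ½MR² = (1/2)(28.0)(0.380)² = 2.022 kg·m².
α = τ/I = 4.54/2.022 = 2.246 rad/s².
ω = ω₀ + αt = 0 + (2.246)(36.2) = 81.30 rad/s.

ω ≈ 81.3 rad/s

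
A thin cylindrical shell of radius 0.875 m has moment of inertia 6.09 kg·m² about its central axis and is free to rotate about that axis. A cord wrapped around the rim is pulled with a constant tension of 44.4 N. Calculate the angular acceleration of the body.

α ≈ 6.38 rad/s²

τ = F R = (44.4)(0.875) = 38.85 N·m.
Newton's second law for rotation, τ = Iα, gives α = τ/I = 38.85/6.090 = 6.379 rad/s².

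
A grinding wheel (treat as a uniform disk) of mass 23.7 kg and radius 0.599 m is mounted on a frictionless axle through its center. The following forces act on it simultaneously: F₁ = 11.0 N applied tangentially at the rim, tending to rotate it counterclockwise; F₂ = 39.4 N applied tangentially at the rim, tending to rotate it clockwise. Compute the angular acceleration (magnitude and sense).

I = ½MR² = (1/2)(23.7)(0.599)² = 4.252 kg·m².
Taking counterclockwise as positive: τ₁ = +(11.0)(0.599) = +6.589 N·m; τ₂ = −(39.4)(0.599) = −23.60 N·m.
Net torque τ = -17.01 N·m.
α = τ/I = -17.01/4.252 = -4.001 rad/s².

α ≈ 4.00 rad/s², clockwise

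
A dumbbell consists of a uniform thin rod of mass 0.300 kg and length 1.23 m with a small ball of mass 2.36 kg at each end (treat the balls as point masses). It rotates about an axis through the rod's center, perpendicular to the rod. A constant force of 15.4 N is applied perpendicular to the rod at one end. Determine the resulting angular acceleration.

I_rod = (1/12)ML² = (1/12)(0.300)(1.23)² = 0.03782 kg·m².
I_balls = 2·m·(L/2)² = 2(2.36)(0.6150)² = 1.785 kg·m².
Total I = 1.823 kg·m².
τ = F·(L/2) = (15.4)(0.615) = 9.471 N·m.
α = τ/I = 9.471/1.823 = 5.195 rad/s².

α ≈ 5.20 rad/s²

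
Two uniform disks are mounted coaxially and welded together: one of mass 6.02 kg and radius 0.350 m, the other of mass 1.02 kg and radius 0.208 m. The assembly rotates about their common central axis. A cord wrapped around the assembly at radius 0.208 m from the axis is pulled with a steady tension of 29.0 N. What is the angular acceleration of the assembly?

α ≈ 15.4 rad/s²

I = ½M₁R₁² + ½M₂R₂² = ½(6.02)(0.350)² + ½(1.02)(0.208)² = 0.3908 kg·m².
τ = F r = (29.0)(0.208) = 6.032 N·m.
α = τ/I = 6.032/0.3908 = 15.44 rad/s².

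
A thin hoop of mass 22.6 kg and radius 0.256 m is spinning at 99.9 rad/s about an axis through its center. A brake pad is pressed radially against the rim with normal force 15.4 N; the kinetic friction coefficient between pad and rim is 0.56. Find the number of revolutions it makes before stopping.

≈ 533 revolutions

I = MR² = (22.6)(0.256)² = 1.481 kg·m².
Friction force f = μN = (0.56)(15.4) = 8.624 N at the rim; torque magnitude τ = fR = 2.208 N·m, opposing ω.
|α| = τ/I = 2.208/1.481 = 1.491 rad/s² (deceleration).
ω² = ω₀² − 2|α|θ with ω = 0 ⇒ θ = ω₀²/(2|α|) = 3348 rad = 532.8 rev.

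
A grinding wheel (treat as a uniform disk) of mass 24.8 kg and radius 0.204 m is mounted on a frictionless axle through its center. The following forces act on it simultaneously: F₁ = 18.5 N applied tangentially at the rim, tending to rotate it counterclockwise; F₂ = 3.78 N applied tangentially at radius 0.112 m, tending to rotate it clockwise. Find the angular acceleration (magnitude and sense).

α ≈ 6.49 rad/s², counterclockwise

I = ½MR² = (1/2)(24.8)(0.204)² = 0.5160 kg·m².
Taking counterclockwise as positive: τ₁ = +(18.5)(0.204) = +3.774 N·m; τ₂ = −(3.78)(0.112) = −0.4234 N·m.
Net torque τ = 3.351 N·m.
α = τ/I = 3.351/0.5160 = 6.493 rad/s².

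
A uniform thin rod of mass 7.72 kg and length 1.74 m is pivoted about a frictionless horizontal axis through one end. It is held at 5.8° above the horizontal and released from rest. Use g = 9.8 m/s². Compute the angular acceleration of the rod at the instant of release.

α ≈ 8.41 rad/s²

About the pivot, I = (1/3)ML² = (1/3)(7.72)(1.74)² = 7.791 kg·m².
The weight acts at the center, a distance L/2 = 0.8700 m from the pivot; τ = Mg(L/2) cos 5.8° = 65.48 N·m.
α = τ/I = 65.48/7.791 = 8.405 rad/s².
(Equivalently α = (3g/(2L)) cos 5.8° = 8.405 rad/s².)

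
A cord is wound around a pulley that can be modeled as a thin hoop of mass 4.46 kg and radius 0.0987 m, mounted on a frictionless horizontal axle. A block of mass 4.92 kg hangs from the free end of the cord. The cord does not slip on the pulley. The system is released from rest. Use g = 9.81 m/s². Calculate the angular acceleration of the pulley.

α ≈ 52.1 rad/s²

I = MR² = (4.46)(0.0987)² = 0.04345 kg·m².
Block: mg − T = ma. Pulley: TR = Iα. No-slip: a = αR, so T = (I/R²)a = 4.460·a.
Then mg = (m + 4.460)a, so a = (4.92)(9.81)/(4.92 + 4.460) = 5.146 m/s².
α = a/R = 5.146/0.0987 = 52.13 rad/s².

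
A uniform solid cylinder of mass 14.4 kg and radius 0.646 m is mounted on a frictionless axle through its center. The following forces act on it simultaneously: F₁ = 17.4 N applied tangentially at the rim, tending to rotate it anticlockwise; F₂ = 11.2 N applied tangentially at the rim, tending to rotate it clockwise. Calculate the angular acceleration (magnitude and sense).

α ≈ 1.33 rad/s², anticlockwise

I = ½MR² = (1/2)(14.4)(0.646)² = 3.005 kg·m².
Taking anticlockwise as positive: τ₁ = +(17.4)(0.646) = +11.24 N·m; τ₂ = −(11.2)(0.646) = −7.235 N·m.
Net torque τ = 4.005 N·m.
α = τ/I = 4.005/3.005 = 1.333 rad/s².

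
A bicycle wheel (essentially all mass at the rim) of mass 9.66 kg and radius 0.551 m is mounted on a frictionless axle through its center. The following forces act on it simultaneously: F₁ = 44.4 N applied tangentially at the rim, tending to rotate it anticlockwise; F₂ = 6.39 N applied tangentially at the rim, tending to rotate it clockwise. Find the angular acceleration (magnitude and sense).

α ≈ 7.14 rad/s², anticlockwise

I = MR² = (9.66)(0.551)² = 2.933 kg·m².
Taking anticlockwise as positive: τ₁ = +(44.4)(0.551) = +24.46 N·m; τ₂ = −(6.39)(0.551) = −3.521 N·m.
Net torque τ = 20.94 N·m.
α = τ/I = 20.94/2.933 = 7.141 rad/s².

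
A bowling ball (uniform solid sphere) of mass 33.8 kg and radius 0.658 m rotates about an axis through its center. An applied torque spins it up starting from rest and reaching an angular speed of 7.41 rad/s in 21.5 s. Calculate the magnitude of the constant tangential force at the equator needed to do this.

F ≈ 3.07 N

I = (2/5)MR² = (2/5)(33.8)(0.658)² = 5.854 kg·m².
α = Δω/Δt = (7.41 − 0)/21.5 = 0.3447 rad/s².
The required torque is τ = Iα = (5.854)(0.3447) = 2.017 N·m.
A tangential force at the equator gives τ = FR, so F = τ/R = 2.017/0.658 = 3.066 N.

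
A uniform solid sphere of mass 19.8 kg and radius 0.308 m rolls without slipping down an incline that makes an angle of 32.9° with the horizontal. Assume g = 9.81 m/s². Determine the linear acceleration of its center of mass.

Translation along the incline: Mg sinθ − f = Ma.
Rotation about the center: fR = Iα with I = (2/5)MR². No-slip gives a = αR, so f = (I/R²)a = (2/5)M a.
Substituting: Mg sinθ = (1 + 0.4000)Ma, so a = g sinθ/(1 + 0.4000) = (9.81) sin 32.9° / 1.400 = 3.806 m/s².

a ≈ 3.81 m/s²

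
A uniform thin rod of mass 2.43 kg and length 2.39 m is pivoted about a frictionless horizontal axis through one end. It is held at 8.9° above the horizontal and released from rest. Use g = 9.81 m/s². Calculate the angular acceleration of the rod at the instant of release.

About the pivot, I = (1/3)ML² = (1/3)(2.43)(2.39)² = 4.627 kg·m².
The weight acts at the center, a distance L/2 = 1.195 m from the pivot; τ = Mg(L/2) cos 8.9° = 28.14 N·m.
α = τ/I = 28.14/4.627 = 6.083 rad/s².
(Equivalently α = (3g/(2L)) cos 8.9° = 6.083 rad/s².)

α ≈ 6.08 rad/s²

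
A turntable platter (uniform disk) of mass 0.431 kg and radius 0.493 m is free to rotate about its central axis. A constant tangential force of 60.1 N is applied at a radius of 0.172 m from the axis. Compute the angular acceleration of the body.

I = ½MR² = (1/2)(0.431)(0.493)² = 0.05238 kg·m².
τ = F·r = (60.1)(0.172) = 10.34 N·m.
Newton's second law for rotation, τ = Iα, gives α = τ/I = 10.34/0.05238 = 197.4 rad/s².

α ≈ 197 rad/s²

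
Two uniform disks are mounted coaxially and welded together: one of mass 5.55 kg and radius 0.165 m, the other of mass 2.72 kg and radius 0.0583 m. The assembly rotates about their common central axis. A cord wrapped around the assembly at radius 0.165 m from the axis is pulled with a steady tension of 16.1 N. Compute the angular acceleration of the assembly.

α ≈ 33.1 rad/s²

I = ½M₁R₁² + ½M₂R₂² = ½(5.55)(0.165)² + ½(2.72)(0.0583)² = 0.08017 kg·m².
τ = F r = (16.1)(0.165) = 2.657 N·m.
α = τ/I = 2.657/0.08017 = 33.14 rad/s².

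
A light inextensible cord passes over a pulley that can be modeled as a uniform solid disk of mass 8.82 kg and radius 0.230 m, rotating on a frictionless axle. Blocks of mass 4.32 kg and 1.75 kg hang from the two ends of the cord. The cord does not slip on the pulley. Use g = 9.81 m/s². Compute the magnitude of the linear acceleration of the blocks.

I = ½MR² = (1/2)(8.82)(0.230)² = 0.2333 kg·m².
Heavier block: m₁g − T₁ = m₁a. Lighter block: T₂ − m₂g = m₂a.
Pulley: (T₁ − T₂)R = Iα = I(a/R), so T₁ − T₂ = (I/R²)a = (1/2)M_p a = 4.410·a.
Adding the three: (m₁ − m₂)g = (m₁ + m₂ + 4.410)a, so a = (4.32 − 1.75)(9.81)/(4.32 + 1.75 + 4.410) = 2.406 m/s².

a ≈ 2.41 m/s²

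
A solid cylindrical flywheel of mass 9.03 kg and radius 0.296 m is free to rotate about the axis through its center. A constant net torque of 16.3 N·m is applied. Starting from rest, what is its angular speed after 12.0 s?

I = ½MR² = (1/2)(9.03)(0.296)² = 0.3956 kg·m².
α = τ/I = 16.3/0.3956 = 41.20 rad/s².
ω = ω₀ + αt = 0 + (41.20)(12.0) = 494.5 rad/s.

ω ≈ 494 rad/s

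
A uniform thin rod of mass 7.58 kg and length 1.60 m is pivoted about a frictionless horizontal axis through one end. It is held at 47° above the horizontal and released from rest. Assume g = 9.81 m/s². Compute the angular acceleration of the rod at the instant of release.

α ≈ 6.27 rad/s²

About the pivot, I = (1/3)ML² = (1/3)(7.58)(1.60)² = 6.468 kg·m².
The weight acts at the center, a distance L/2 = 0.8000 m from the pivot; τ = Mg(L/2) cos 47° = 40.57 N·m.
α = τ/I = 40.57/6.468 = 6.272 rad/s².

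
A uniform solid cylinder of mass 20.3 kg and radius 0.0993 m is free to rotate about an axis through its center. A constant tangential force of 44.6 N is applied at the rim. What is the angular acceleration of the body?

α ≈ 44.3 rad/s²

I = ½MR² = (1/2)(20.3)(0.0993)² = 0.1001 kg·m².
τ = F R = (44.6)(0.0993) = 4.429 N·m.
Newton's second law for rotation, τ = Iα, gives α = τ/I = 4.429/0.1001 = 44.25 rad/s².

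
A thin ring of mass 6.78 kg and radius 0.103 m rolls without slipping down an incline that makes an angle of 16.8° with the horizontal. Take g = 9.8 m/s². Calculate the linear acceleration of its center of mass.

Translation along the incline: Mg sinθ − f = Ma.
Rotation about the center: fR = Iα with I = MR². No-slip gives a = αR, so f = (I/R²)a = M a.
Substituting: Mg sinθ = (1 + 1.000)Ma, so a = g sinθ/(1 + 1.000) = (9.8) sin 16.8° / 2.000 = 1.416 m/s².

a ≈ 1.42 m/s²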